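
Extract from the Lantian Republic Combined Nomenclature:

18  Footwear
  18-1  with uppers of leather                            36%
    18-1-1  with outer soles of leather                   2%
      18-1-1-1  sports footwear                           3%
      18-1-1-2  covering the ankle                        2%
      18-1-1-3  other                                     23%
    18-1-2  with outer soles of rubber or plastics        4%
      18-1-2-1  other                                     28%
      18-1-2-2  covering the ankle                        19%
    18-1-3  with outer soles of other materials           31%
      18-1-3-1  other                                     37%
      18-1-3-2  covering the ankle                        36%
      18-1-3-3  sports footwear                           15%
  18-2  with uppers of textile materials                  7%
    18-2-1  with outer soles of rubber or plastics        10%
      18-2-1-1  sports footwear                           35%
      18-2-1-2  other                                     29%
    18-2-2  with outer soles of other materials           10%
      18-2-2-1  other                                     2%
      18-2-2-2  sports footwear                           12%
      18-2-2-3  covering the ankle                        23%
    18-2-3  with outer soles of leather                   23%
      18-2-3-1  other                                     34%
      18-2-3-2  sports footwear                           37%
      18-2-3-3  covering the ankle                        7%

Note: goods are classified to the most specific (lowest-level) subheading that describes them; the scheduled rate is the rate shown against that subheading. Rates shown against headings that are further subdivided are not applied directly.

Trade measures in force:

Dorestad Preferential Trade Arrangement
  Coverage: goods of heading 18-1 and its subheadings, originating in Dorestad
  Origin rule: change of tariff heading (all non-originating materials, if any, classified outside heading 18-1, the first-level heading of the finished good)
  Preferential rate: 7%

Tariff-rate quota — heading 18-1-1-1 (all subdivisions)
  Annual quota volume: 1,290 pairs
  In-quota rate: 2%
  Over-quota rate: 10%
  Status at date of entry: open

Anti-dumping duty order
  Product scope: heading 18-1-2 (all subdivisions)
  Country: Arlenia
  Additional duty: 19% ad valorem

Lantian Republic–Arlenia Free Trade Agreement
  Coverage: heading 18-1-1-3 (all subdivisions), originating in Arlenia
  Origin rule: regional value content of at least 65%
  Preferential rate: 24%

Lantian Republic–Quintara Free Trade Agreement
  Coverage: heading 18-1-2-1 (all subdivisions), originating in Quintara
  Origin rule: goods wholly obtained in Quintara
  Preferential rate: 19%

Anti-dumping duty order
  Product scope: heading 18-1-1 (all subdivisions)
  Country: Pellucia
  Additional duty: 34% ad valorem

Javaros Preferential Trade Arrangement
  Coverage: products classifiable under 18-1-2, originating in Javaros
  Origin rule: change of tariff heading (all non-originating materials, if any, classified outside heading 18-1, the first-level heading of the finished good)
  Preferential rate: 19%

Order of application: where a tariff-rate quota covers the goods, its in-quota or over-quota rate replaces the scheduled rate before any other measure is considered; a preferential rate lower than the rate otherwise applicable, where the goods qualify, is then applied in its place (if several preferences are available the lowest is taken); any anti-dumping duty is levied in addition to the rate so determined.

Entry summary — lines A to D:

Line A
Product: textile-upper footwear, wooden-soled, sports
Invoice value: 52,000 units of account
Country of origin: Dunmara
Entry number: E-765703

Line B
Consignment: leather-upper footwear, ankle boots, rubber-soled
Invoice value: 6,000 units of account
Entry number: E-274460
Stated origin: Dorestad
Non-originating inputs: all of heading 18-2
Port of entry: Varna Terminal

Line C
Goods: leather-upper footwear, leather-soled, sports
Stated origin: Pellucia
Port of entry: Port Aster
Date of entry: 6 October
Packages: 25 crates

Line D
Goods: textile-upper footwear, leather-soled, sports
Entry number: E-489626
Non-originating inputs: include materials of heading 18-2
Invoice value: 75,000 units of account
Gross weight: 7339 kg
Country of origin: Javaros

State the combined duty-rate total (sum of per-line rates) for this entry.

Line A: textile-upper → 18-2; wooden-soled → 18-2-2; sports → 18-2-2-2. Scheduled 12%. No special measure applies. → 12%.
Line B: leather-upper → 18-1; rubber-soled → 18-1-2; ankle boots → 18-1-2-2. Scheduled 19%. Dorestad agreement on 18-1: CTH met → 7% available; preferential 7%. → 7%.
Line C: leather-upper → 18-1; leather-soled → 18-1-1; sports → 18-1-1-1. Scheduled 3%. quota on 18-1-1-1 open → in-quota 2%; anti-dumping (Pellucia, 18-1-1): +34%; total 2% + 34% = 36%. → 36%.
Line D: textile-upper → 18-2; leather-soled → 18-2-3; sports → 18-2-3-2. Scheduled 37%. Javaros agreement on 18-1-2: 18-2-3-2 not covered. → 37%.
Sum: 12% + 7% + 36% + 37% = 92%.

92%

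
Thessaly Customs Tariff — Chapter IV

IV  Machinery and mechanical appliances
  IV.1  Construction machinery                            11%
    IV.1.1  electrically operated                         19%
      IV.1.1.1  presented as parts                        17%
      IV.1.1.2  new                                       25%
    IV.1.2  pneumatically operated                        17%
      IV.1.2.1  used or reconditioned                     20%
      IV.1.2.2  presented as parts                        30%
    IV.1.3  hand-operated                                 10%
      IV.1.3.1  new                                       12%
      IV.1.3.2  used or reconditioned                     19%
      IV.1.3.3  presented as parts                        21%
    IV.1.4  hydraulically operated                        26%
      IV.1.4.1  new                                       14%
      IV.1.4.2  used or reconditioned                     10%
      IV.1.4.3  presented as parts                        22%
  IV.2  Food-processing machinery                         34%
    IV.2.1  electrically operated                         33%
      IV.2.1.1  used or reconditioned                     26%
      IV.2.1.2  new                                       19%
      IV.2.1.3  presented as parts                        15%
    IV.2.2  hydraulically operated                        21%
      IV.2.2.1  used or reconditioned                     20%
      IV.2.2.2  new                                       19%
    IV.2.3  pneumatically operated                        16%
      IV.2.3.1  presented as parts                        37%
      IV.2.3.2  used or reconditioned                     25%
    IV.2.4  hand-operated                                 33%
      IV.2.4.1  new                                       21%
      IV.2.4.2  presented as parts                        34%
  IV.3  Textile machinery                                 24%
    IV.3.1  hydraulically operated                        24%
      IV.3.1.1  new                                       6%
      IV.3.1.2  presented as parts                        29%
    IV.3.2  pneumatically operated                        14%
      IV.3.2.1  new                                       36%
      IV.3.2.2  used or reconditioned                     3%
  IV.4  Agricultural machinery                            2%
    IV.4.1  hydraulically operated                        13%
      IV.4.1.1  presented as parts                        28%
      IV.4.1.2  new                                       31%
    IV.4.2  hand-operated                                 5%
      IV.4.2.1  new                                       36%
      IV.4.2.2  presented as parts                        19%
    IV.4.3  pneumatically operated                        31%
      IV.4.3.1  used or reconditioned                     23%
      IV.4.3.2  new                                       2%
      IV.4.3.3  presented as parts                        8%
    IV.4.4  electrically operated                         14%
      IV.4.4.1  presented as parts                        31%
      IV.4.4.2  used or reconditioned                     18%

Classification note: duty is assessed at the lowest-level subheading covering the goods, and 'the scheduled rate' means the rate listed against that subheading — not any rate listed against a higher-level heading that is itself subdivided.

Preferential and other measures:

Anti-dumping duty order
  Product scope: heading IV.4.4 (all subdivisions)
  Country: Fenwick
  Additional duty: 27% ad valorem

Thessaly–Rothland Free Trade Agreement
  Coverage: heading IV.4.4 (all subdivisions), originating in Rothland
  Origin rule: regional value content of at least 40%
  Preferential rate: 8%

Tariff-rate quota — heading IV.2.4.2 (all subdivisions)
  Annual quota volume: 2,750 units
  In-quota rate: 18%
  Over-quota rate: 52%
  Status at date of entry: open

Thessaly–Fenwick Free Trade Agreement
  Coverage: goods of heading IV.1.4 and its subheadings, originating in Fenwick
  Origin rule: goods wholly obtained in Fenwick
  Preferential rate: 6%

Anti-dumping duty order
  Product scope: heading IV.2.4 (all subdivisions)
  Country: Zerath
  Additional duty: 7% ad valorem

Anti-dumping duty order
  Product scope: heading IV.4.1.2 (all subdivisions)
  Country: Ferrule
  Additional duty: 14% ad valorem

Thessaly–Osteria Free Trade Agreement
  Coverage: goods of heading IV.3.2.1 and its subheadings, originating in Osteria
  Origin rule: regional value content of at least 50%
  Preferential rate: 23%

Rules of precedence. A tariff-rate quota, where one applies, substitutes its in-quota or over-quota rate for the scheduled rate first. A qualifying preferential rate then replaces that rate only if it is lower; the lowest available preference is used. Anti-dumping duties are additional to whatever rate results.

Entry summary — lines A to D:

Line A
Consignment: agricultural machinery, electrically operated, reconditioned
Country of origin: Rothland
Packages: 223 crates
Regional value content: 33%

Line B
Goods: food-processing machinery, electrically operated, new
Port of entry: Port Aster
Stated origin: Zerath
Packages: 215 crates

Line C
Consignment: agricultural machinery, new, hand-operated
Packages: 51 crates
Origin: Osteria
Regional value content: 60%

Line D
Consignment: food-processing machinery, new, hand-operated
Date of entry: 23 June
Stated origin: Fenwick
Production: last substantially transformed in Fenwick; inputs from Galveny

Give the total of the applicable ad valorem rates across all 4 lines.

94%

Line A: agricultural → IV.4; electrically operated → IV.4.4; reconditioned → IV.4.4.2. Scheduled 18%. Rothland agreement on IV.4.4: RVC < 40%. → 18%.
Line B: food-processing → IV.2; electrically operated → IV.2.1; new → IV.2.1.2. Scheduled 19%. No special measure applies. → 19%.
Line C: agricultural → IV.4; hand-operated → IV.4.2; new → IV.4.2.1. Scheduled 36%. Osteria agreement on IV.3.2.1: IV.4.2.1 not covered. → 36%.
Line D: food-processing → IV.2; hand-operated → IV.2.4; new → IV.2.4.1. Scheduled 21%. Fenwick agreement on IV.1.4: IV.2.4.1 not covered. → 21%.
Sum: 18% + 19% + 36% + 21% = 94%.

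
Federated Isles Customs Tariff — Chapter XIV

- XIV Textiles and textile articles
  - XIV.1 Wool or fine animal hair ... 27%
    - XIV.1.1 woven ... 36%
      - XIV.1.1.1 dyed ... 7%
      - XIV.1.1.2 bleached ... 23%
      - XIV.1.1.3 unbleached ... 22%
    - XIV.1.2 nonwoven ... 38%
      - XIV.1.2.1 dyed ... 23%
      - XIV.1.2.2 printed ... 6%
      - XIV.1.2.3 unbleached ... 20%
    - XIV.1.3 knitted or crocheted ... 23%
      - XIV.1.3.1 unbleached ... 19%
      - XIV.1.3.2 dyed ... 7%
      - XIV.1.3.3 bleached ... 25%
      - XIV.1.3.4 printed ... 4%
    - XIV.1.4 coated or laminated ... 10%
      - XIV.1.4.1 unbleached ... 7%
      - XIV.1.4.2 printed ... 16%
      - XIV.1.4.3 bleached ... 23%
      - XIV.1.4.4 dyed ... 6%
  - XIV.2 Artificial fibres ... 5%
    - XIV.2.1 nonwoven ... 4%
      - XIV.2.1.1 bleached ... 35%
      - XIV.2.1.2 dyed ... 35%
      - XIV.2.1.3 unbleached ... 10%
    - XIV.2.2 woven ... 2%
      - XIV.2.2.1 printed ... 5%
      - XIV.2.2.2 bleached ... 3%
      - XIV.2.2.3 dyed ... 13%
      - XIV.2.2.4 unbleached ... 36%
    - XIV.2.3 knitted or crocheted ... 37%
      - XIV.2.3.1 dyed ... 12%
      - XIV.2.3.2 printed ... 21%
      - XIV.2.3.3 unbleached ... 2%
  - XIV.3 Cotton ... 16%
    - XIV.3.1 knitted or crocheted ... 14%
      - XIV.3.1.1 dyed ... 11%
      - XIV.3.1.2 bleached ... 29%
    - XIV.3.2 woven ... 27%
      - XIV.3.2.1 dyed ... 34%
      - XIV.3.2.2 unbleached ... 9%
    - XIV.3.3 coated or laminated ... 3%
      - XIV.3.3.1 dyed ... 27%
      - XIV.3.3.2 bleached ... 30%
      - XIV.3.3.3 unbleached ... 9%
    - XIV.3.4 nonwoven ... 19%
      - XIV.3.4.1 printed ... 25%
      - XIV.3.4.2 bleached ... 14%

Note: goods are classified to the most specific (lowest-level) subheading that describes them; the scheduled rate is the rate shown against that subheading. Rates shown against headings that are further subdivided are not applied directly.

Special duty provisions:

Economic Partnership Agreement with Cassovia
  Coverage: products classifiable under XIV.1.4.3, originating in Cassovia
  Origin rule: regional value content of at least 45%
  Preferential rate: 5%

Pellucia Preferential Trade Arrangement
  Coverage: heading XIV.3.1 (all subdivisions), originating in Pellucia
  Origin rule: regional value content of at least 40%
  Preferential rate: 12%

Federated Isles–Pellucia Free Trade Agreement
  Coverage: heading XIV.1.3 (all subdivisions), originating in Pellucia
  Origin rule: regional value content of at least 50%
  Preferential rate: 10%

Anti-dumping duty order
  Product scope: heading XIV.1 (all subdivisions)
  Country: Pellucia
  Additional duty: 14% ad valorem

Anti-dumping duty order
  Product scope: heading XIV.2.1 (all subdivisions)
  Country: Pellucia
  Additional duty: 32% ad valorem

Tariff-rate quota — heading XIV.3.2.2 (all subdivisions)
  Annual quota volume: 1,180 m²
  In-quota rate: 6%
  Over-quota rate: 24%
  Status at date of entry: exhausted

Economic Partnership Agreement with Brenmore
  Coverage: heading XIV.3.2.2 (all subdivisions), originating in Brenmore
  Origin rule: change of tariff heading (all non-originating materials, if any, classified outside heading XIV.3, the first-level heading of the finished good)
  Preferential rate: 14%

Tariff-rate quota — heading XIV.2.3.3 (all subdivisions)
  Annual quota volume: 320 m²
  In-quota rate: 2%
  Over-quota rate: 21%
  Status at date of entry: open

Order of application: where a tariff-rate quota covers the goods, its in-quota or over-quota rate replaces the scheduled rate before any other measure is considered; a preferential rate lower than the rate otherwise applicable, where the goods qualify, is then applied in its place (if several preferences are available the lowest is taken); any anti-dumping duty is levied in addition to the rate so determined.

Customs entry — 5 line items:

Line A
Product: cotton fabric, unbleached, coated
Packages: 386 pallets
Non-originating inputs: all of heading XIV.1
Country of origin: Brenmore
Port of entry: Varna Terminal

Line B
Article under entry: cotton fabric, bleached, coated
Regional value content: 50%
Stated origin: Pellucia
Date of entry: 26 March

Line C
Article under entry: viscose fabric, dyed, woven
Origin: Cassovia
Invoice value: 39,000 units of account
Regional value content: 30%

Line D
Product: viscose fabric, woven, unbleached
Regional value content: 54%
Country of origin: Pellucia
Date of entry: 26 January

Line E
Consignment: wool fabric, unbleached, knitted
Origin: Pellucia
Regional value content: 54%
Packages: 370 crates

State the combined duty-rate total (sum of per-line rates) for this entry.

Line A: cotton → XIV.3; coated → XIV.3.3; unbleached → XIV.3.3.3. Scheduled 9%. Brenmore agreement on XIV.3.2.2: XIV.3.3.3 not covered. → 9%.
Line B: cotton → XIV.3; coated → XIV.3.3; bleached → XIV.3.3.2. Scheduled 30%. Pellucia agreement on XIV.3.1: XIV.3.3.2 not covered; Pellucia agreement on XIV.1.3: XIV.3.3.2 not covered. → 30%.
Line C: viscose → XIV.2; woven → XIV.2.2; dyed → XIV.2.2.3. Scheduled 13%. Cassovia agreement on XIV.1.4.3: XIV.2.2.3 not covered. → 13%.
Line D: viscose → XIV.2; woven → XIV.2.2; unbleached → XIV.2.2.4. Scheduled 36%. Pellucia agreement on XIV.3.1: XIV.2.2.4 not covered; Pellucia agreement on XIV.1.3: XIV.2.2.4 not covered. → 36%.
Line E: wool → XIV.1; knitted → XIV.1.3; unbleached → XIV.1.3.1. Scheduled 19%. Pellucia agreement on XIV.3.1: XIV.1.3.1 not covered; Pellucia agreement on XIV.1.3: RVC ≥ 50% → 10% available; preferential 10%; anti-dumping (Pellucia, XIV.1): +14%; total 10% + 14% = 24%. → 24%.
Sum: 9% + 30% + 13% + 36% + 24% = 112%.

112%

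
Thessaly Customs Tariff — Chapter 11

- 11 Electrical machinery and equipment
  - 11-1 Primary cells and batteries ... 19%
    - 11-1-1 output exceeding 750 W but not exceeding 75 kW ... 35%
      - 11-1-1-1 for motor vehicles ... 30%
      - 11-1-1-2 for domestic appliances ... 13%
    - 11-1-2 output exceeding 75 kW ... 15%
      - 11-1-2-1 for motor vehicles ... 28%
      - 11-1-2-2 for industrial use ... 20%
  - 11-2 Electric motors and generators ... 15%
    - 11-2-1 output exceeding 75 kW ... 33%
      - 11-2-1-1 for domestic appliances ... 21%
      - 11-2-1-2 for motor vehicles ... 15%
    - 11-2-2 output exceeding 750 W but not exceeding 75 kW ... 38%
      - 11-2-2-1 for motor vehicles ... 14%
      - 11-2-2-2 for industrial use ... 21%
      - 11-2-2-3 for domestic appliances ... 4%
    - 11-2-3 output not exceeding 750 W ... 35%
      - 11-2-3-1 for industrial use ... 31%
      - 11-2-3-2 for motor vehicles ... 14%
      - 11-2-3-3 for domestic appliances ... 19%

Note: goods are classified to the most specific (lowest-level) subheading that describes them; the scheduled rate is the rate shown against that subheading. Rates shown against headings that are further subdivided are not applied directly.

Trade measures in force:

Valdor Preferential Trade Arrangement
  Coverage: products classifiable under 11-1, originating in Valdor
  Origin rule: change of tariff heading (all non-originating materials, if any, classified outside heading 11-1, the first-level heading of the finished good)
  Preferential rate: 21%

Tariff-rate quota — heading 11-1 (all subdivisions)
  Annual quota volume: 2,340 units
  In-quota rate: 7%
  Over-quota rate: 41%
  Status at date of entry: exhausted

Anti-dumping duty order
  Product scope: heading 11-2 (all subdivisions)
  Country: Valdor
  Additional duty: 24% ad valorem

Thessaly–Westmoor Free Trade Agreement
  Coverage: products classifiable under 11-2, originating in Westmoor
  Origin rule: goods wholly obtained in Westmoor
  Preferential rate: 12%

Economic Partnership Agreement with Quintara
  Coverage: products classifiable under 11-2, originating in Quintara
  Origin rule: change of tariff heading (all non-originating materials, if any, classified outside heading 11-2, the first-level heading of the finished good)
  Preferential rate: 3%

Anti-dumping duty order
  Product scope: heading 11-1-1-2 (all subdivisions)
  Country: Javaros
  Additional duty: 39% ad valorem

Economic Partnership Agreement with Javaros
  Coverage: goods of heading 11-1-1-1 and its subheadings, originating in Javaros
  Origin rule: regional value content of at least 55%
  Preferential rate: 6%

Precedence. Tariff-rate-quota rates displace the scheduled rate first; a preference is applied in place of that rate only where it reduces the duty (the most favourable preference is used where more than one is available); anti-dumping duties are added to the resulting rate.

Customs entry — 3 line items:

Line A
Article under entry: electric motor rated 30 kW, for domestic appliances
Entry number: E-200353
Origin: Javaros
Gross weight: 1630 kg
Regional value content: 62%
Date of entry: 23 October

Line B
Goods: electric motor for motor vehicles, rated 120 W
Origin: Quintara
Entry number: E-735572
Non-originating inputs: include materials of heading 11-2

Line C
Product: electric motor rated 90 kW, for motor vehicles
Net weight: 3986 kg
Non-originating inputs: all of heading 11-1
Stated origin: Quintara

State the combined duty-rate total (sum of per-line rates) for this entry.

Line A: electric motor → 11-2; rated 30 kW → 11-2-2; for domestic appliances → 11-2-2-3. Scheduled 4%. Javaros agreement on 11-1-1-1: 11-2-2-3 not covered. → 4%.
Line B: electric motor → 11-2; rated 120 W → 11-2-3; for motor vehicles → 11-2-3-2. Scheduled 14%. Quintara agreement on 11-2: CTH not met. → 14%.
Line C: electric motor → 11-2; rated 90 kW → 11-2-1; for motor vehicles → 11-2-1-2. Scheduled 15%. Quintara agreement on 11-2: CTH met → 3% available; preferential 3%. → 3%.
Sum: 4% + 14% + 3% = 21%.

21%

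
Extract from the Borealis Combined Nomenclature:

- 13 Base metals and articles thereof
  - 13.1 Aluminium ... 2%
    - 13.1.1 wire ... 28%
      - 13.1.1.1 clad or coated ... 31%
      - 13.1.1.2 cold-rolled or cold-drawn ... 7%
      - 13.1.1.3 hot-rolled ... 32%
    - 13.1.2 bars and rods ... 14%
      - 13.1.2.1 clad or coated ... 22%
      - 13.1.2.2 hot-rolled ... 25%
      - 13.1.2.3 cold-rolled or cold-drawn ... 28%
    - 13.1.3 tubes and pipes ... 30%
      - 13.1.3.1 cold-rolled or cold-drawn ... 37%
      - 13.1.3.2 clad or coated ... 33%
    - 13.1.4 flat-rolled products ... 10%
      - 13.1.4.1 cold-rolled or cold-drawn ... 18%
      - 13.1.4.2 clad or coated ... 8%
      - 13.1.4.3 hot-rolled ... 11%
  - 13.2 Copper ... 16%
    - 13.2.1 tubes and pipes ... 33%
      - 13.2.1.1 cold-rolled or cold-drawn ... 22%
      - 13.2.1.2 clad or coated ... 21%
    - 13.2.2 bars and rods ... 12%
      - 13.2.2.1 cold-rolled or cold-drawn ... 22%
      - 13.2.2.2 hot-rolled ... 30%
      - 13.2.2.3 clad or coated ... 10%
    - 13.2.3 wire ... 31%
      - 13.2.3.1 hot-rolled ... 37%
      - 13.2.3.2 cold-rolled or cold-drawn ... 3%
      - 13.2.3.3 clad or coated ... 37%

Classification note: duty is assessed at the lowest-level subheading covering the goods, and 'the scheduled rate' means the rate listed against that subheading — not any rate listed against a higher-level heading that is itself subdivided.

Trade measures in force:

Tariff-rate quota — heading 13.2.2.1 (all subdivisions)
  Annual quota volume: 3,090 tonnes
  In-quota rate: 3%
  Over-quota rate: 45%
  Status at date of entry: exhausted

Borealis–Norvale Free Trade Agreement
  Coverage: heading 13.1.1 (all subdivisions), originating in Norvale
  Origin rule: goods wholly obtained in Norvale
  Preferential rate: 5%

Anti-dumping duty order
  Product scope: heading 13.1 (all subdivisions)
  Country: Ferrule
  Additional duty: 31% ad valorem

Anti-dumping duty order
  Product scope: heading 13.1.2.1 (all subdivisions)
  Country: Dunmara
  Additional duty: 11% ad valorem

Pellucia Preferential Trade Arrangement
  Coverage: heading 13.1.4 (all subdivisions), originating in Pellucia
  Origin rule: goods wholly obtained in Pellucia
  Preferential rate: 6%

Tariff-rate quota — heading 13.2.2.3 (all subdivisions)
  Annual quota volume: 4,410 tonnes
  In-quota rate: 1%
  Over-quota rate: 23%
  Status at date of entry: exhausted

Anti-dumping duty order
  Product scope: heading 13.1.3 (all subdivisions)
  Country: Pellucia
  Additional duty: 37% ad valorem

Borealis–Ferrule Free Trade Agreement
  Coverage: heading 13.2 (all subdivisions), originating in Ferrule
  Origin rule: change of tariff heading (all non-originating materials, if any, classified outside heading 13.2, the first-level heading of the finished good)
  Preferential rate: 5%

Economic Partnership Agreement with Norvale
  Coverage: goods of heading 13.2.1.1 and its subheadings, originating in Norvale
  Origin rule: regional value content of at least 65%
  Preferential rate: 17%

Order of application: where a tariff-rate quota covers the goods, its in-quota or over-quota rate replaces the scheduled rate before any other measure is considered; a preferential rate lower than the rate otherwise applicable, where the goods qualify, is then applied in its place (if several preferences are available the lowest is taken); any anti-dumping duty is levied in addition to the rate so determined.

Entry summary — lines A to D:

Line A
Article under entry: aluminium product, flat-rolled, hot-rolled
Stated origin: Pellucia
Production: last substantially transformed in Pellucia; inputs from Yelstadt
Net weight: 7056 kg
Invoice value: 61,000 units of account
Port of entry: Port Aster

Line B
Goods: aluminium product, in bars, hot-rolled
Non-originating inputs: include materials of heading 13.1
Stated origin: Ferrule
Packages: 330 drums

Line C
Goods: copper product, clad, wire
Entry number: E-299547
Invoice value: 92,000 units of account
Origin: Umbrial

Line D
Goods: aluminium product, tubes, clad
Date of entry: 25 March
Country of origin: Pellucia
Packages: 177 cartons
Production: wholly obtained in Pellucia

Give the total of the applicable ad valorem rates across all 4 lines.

Line A: aluminium → 13.1; flat-rolled → 13.1.4; hot-rolled → 13.1.4.3. Scheduled 11%. Pellucia agreement on 13.1.4: not wholly obtained. → 11%.
Line B: aluminium → 13.1; in bars → 13.1.2; hot-rolled → 13.1.2.2. Scheduled 25%. Ferrule agreement on 13.2: 13.1.2.2 not covered; anti-dumping (Ferrule, 13.1): +31%; total 25% + 31% = 56%. → 56%.
Line C: copper → 13.2; wire → 13.2.3; clad → 13.2.3.3. Scheduled 37%. No special measure applies. → 37%.
Line D: aluminium → 13.1; tubes → 13.1.3; clad → 13.1.3.2. Scheduled 33%. Pellucia agreement on 13.1.4: 13.1.3.2 not covered; anti-dumping (Pellucia, 13.1.3): +37%; total 33% + 37% = 70%. → 70%.
Sum: 11% + 56% + 37% + 70% = 174%.

174%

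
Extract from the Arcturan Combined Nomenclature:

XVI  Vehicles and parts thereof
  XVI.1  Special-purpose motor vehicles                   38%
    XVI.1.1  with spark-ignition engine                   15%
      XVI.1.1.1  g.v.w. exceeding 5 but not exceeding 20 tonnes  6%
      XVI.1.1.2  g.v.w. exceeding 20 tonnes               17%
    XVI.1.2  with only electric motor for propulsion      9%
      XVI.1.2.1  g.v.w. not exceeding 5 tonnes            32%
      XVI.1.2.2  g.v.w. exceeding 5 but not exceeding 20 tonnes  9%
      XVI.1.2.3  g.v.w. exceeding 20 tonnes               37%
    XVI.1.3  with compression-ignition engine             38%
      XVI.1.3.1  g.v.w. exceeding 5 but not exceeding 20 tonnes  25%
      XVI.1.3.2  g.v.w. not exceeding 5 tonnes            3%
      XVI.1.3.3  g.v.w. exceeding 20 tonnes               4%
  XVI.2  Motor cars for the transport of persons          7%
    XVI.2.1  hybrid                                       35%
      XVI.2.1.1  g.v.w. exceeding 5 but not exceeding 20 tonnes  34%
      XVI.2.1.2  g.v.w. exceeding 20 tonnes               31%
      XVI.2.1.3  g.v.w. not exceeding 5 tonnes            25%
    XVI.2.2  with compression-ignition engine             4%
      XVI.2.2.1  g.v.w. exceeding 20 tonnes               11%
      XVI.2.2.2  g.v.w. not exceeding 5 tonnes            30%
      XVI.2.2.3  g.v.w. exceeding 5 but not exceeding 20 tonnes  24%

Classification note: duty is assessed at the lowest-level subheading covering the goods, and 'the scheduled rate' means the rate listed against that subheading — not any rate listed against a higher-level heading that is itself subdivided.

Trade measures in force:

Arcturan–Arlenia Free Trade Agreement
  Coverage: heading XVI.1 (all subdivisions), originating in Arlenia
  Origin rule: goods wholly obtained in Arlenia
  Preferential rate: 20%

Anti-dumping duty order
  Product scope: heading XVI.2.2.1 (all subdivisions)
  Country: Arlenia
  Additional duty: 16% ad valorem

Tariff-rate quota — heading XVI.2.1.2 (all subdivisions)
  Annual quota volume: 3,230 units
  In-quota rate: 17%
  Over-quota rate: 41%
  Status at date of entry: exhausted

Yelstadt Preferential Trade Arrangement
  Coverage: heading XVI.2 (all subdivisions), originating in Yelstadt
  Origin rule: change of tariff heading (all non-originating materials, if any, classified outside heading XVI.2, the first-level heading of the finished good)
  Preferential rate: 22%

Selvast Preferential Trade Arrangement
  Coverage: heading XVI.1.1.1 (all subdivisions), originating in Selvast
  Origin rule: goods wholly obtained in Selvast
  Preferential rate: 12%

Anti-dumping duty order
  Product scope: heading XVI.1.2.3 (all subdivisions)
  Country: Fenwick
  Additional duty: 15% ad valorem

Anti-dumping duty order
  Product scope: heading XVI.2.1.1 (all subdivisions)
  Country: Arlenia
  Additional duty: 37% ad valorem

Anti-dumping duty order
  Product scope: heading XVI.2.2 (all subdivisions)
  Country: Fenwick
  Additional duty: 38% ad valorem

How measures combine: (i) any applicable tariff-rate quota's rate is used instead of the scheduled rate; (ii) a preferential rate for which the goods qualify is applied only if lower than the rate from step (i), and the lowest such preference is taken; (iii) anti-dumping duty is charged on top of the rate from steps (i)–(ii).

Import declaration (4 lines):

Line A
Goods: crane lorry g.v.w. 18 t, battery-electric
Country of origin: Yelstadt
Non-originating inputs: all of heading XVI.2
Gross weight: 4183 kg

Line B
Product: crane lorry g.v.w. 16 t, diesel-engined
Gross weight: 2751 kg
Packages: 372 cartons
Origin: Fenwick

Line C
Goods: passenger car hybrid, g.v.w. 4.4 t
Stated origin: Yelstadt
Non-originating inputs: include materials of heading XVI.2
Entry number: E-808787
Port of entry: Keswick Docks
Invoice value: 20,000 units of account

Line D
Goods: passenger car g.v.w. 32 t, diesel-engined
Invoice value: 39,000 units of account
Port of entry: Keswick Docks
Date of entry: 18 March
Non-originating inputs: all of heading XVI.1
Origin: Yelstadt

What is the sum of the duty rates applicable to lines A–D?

Line A: crane lorry → XVI.1; battery-electric → XVI.1.2; g.v.w. 18 t → XVI.1.2.2. Scheduled 9%. Yelstadt agreement on XVI.2: XVI.1.2.2 not covered. → 9%.
Line B: crane lorry → XVI.1; diesel-engined → XVI.1.3; g.v.w. 16 t → XVI.1.3.1. Scheduled 25%. No special measure applies. → 25%.
Line C: passenger car → XVI.2; hybrid → XVI.2.1; g.v.w. 4.4 t → XVI.2.1.3. Scheduled 25%. Yelstadt agreement on XVI.2: CTH not met. → 25%.
Line D: passenger car → XVI.2; diesel-engined → XVI.2.2; g.v.w. 32 t → XVI.2.2.1. Scheduled 11%. Yelstadt agreement on XVI.2: CTH met → 22% available; preference 22% not lower than 11% → no reduction. → 11%.
Sum: 9% + 25% + 25% + 11% = 70%.

70%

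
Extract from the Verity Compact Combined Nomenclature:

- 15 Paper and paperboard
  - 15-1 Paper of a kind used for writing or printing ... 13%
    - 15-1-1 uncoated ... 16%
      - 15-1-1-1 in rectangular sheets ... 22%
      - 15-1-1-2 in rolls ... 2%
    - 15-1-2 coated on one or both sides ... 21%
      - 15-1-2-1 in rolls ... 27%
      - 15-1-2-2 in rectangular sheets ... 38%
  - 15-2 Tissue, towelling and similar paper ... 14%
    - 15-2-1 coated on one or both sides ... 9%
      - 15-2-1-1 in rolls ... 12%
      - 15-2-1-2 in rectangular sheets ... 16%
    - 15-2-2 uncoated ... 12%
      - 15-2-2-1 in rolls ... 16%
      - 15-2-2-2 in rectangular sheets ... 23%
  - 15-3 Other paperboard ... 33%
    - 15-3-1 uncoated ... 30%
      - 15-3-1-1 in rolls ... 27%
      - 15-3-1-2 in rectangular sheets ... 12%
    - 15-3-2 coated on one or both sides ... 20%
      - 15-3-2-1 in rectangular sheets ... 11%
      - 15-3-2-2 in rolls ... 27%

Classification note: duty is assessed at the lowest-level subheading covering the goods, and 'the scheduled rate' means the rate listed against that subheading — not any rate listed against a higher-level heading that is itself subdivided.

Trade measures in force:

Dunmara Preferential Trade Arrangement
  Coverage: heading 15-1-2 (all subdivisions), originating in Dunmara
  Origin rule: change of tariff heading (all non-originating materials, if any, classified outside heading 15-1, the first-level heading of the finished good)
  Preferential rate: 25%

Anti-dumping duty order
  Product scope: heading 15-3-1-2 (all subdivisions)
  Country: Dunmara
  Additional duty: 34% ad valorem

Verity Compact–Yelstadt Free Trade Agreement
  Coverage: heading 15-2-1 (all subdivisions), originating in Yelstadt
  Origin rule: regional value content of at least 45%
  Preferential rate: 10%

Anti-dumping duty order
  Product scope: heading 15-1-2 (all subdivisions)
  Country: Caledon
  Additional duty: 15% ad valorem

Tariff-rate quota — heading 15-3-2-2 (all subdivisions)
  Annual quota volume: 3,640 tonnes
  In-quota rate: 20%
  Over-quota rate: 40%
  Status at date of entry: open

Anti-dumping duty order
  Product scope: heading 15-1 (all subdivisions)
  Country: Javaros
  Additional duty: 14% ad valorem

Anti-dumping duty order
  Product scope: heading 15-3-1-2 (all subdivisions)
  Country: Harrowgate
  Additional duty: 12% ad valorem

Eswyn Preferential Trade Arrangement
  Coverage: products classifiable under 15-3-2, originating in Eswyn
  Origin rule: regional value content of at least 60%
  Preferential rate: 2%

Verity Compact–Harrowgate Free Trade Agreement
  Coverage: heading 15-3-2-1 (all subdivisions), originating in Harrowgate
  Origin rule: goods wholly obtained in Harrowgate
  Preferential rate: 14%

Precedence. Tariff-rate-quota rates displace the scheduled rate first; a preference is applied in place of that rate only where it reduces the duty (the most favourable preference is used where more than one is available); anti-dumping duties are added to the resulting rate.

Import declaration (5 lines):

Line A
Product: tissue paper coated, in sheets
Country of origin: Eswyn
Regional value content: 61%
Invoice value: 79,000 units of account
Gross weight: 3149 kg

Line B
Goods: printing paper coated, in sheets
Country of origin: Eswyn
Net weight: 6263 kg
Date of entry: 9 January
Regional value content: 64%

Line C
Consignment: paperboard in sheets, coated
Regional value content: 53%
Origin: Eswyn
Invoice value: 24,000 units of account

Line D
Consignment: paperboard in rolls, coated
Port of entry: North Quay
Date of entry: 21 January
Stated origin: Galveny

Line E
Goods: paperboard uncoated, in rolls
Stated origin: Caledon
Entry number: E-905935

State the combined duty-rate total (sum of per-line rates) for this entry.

Line A: tissue paper → 15-2; coated → 15-2-1; in sheets → 15-2-1-2. Scheduled 16%. Eswyn agreement on 15-3-2: 15-2-1-2 not covered. → 16%.
Line B: printing paper → 15-1; coated → 15-1-2; in sheets → 15-1-2-2. Scheduled 38%. Eswyn agreement on 15-3-2: 15-1-2-2 not covered. → 38%.
Line C: paperboard → 15-3; coated → 15-3-2; in sheets → 15-3-2-1. Scheduled 11%. Eswyn agreement on 15-3-2: RVC < 60%. → 11%.
Line D: paperboard → 15-3; coated → 15-3-2; in rolls → 15-3-2-2. Scheduled 27%. quota on 15-3-2-2 open → in-quota 20%. → 20%.
Line E: paperboard → 15-3; uncoated → 15-3-1; in rolls → 15-3-1-1. Scheduled 27%. No special measure applies. → 27%.
Sum: 16% + 38% + 11% + 20% + 27% = 112%.

112%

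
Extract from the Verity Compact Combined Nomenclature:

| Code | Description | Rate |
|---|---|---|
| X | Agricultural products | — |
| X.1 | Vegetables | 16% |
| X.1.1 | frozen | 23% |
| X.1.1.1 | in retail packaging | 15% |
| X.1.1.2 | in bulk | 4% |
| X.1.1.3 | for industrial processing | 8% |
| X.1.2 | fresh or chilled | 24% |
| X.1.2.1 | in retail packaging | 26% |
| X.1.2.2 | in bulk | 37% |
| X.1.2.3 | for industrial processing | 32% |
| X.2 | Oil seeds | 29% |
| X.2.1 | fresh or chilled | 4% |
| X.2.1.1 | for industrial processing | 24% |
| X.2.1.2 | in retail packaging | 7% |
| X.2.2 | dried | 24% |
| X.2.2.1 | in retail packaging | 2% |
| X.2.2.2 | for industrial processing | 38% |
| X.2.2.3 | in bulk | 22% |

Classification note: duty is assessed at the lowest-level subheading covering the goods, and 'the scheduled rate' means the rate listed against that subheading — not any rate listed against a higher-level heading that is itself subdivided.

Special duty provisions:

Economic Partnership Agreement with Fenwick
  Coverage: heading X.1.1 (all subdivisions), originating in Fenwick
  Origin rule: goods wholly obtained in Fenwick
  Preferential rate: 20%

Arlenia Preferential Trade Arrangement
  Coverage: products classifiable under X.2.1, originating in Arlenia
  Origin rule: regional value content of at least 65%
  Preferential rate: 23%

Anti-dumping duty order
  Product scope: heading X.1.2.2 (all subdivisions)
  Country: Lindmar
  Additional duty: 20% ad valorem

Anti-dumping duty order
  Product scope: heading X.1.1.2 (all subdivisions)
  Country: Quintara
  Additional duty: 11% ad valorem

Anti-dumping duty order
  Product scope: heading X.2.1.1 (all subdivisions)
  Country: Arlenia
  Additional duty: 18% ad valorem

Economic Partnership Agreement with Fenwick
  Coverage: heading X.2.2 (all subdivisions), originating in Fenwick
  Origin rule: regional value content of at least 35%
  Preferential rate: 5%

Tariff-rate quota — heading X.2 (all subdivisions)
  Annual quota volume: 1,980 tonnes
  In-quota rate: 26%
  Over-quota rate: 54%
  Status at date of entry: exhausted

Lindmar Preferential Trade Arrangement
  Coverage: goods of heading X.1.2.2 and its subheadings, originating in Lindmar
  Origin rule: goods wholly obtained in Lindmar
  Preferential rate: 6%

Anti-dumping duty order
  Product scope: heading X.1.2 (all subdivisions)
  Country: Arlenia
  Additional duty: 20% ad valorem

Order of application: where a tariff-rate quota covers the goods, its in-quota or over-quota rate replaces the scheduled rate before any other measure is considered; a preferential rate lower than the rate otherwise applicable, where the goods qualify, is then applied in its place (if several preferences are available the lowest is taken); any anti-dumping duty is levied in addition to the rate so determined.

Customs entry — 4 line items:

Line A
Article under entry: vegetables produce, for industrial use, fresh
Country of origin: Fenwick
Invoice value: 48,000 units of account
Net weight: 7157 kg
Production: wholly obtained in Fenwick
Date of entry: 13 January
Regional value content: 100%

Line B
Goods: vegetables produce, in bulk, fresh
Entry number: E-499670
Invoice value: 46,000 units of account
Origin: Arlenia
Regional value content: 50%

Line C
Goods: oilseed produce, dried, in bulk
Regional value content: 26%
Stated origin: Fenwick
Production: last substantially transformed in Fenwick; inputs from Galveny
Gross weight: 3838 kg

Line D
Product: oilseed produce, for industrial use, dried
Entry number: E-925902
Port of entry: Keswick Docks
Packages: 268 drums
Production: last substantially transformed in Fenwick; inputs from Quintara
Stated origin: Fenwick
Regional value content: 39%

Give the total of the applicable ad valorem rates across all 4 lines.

Line A: vegetables → X.1; fresh → X.1.2; for industrial use → X.1.2.3. Scheduled 32%. Fenwick agreement on X.1.1: X.1.2.3 not covered; Fenwick agreement on X.2.2: X.1.2.3 not covered. → 32%.
Line B: vegetables → X.1; fresh → X.1.2; in bulk → X.1.2.2. Scheduled 37%. Arlenia agreement on X.2.1: X.1.2.2 not covered; anti-dumping (Arlenia, X.1.2): +20%; total 37% + 20% = 57%. → 57%.
Line C: oilseed → X.2; dried → X.2.2; in bulk → X.2.2.3. Scheduled 22%. quota on X.2 exhausted → over-quota 54%; Fenwick agreement on X.1.1: X.2.2.3 not covered; Fenwick agreement on X.2.2: RVC < 35%. → 54%.
Line D: oilseed → X.2; dried → X.2.2; for industrial use → X.2.2.2. Scheduled 38%. quota on X.2 exhausted → over-quota 54%; Fenwick agreement on X.1.1: X.2.2.2 not covered; Fenwick agreement on X.2.2: RVC ≥ 35% → 5% available; preferential 5%. → 5%.
Sum: 32% + 57% + 54% + 5% = 148%.

148%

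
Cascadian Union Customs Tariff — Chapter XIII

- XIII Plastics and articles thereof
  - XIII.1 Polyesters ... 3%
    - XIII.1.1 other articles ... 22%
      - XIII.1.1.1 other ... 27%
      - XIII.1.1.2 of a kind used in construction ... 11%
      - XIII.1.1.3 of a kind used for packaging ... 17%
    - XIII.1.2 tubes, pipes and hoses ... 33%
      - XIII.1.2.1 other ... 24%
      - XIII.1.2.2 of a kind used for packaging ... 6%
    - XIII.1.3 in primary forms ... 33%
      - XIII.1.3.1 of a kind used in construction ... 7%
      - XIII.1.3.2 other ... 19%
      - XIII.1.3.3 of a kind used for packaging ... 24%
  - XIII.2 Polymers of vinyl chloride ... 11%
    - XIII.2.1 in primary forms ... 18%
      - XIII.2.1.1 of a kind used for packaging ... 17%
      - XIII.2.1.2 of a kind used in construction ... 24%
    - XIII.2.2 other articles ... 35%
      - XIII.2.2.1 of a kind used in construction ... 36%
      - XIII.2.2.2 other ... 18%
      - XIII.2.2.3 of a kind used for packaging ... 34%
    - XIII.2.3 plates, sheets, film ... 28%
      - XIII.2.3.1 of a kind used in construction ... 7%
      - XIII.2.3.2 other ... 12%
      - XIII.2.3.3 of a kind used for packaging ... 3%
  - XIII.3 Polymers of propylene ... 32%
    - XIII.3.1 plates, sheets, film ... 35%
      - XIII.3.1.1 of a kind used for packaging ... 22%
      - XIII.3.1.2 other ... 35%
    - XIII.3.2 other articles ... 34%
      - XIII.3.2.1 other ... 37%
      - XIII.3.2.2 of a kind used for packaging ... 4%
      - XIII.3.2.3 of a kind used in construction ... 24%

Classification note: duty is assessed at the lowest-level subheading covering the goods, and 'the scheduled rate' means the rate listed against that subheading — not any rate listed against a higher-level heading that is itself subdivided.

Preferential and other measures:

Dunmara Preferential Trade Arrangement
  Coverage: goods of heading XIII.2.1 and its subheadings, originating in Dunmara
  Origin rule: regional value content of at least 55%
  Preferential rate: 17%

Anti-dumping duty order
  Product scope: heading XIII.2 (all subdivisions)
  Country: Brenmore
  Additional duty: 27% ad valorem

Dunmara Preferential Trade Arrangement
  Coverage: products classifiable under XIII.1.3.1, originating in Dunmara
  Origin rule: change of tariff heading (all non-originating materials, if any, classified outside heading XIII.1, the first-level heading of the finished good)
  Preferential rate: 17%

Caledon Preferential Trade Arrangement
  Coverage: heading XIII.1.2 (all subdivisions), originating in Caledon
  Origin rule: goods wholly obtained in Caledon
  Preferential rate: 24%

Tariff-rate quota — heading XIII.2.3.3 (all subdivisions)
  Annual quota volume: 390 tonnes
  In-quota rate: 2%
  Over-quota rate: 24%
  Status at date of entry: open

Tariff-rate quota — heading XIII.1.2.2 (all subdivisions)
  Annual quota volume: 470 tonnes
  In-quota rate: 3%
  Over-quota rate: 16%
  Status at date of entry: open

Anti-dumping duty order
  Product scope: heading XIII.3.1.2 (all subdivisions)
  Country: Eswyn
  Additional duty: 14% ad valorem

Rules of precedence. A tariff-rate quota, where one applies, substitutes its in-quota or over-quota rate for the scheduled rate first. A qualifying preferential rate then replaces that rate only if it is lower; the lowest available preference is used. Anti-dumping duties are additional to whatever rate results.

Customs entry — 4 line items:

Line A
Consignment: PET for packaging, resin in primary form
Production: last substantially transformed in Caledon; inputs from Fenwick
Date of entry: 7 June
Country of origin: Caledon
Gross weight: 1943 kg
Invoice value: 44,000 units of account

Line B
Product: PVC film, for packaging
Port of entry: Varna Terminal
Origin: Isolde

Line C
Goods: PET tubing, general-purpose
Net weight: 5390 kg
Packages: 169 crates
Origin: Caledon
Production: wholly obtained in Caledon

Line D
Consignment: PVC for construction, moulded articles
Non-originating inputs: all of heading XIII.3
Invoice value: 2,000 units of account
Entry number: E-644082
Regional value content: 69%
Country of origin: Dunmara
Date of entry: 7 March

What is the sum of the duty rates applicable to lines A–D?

86%

Line A: PET → XIII.1; resin in primary form → XIII.1.3; for packaging → XIII.1.3.3. Scheduled 24%. Caledon agreement on XIII.1.2: XIII.1.3.3 not covered. → 24%.
Line B: PVC → XIII.2; film → XIII.2.3; for packaging → XIII.2.3.3. Scheduled 3%. quota on XIII.2.3.3 open → in-quota 2%. → 2%.
Line C: PET → XIII.1; tubing → XIII.1.2; general-purpose → XIII.1.2.1. Scheduled 24%. Caledon agreement on XIII.1.2: wholly obtained → 24% available; preference 24% not lower than 24% → no reduction. → 24%.
Line D: PVC → XIII.2; moulded articles → XIII.2.2; for construction → XIII.2.2.1. Scheduled 36%. Dunmara agreement on XIII.2.1: XIII.2.2.1 not covered; Dunmara agreement on XIII.1.3.1: XIII.2.2.1 not covered. → 36%.
Sum: 24% + 2% + 24% + 36% = 86%.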